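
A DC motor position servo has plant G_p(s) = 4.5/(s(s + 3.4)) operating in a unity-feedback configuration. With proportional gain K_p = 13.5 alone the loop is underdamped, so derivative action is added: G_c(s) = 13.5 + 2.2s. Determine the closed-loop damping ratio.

ζ = 0.853

Forward path: (13.5 + 2.2s)·4.5/(s(s+3.4)). The closed-loop characteristic equation is s² + (3.4 + 4.5·2.2)s + 4.5·13.5 = 0.
That is s² + 13.3s + 60.75 = 0, so ω_n = 7.794 rad/s and ζ = 13.3/(2·7.794) = 0.8532.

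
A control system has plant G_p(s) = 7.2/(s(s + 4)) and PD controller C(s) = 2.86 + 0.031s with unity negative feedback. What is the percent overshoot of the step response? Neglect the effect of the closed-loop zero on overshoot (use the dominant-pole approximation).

19.2%

Forward path: (2.86 + 0.031s)·7.2/(s(s+4)). The closed-loop characteristic equation is s² + (4 + 7.2·0.031)s + 7.2·2.86 = 0.
That is s² + 4.223s + 20.59 = 0, so ω_n = 4.538 rad/s and ζ = 4.223/(2·4.538) = 0.4653.
%OS = 100·exp(−πζ/√(1−ζ²)) = 19.2%.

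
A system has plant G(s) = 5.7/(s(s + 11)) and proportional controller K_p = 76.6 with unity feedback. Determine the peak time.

T_p = 0.156 s

From 1 + K_pG(s) = 0: s² + 11s + 436.6 = 0 ⇒ ω_n = 20.9, ζ = 0.2632.
Damped frequency ω_d = ω_n√(1−ζ²) = 20.16 rad/s, so peak time T_p = π/ω_d = 0.156 s.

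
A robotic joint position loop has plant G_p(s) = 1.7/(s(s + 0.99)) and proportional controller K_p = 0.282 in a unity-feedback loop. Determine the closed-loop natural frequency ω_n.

The closed-loop denominator is s(s+0.99) + 0.282·1.7 = s² + 0.99s + 0.4794.
So ω_n² = 0.4794 ⇒ ω_n = 0.6924 rad/s, and ζ = 0.99/(2ω_n) = 0.715.

ω_n = 0.692 rad/s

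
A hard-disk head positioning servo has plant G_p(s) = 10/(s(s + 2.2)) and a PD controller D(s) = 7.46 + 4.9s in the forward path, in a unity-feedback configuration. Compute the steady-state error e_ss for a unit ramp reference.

0.0295

The loop has one pole at the origin (type 1). Velocity error constant K_v = lim_{s→0} s·D(s)G_p(s) = 7.46·10/2.2 = 33.91.
Steady-state error to a unit ramp: e_ss = 1/K_v = 0.0295.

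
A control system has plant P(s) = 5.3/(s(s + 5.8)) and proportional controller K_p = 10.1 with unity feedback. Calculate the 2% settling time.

From 1 + K_pP(s) = 0: s² + 5.8s + 53.53 = 0 ⇒ ω_n = 7.316, ζ = 0.3964.
2% settling time T_s ≈ 4/(ζω_n) = 4/2.9 = 1.38 s.

T_s ≈ 1.38 s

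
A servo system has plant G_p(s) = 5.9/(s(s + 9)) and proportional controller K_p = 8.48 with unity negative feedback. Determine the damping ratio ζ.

ζ = 0.636

The closed-loop denominator is s(s+9) + 8.48·5.9 = s² + 9s + 50.03.
Matching s² + 2ζω_n s + ω_n²: ω_n = √50.03 = 7.073 rad/s and 2ζω_n = 9, so ζ = 9/(2·7.073) = 0.636.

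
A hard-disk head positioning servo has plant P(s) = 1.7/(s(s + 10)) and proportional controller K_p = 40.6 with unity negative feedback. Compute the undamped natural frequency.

With unity feedback the closed-loop characteristic equation is s² + 10s + 40.6·1.7 = s² + 10s + 69.02 = 0.
Matching s² + 2ζω_n s + ω_n²: ω_n = √69.02 = 8.308 rad/s and 2ζω_n = 10, so ζ = 10/(2·8.308) = 0.602.

ω_n = 8.31 rad/s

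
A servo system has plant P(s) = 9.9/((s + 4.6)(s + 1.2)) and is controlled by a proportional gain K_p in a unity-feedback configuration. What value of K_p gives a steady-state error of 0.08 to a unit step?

K_p = 6.41

Steady-state error for a unit step on this type-0 loop is 1/(1 + K_p·P(0)).
P(0) = 1.793. Require 1/(1 + K_p·1.793) = 0.08, so 1 + 1.793·K_p = 12.5.
K_p = (12.5 − 1)/1.793 = 6.41.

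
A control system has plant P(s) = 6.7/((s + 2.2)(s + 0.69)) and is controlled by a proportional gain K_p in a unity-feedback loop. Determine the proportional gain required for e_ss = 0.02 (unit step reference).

K_p = 11.1

Steady-state error for a unit step on this type-0 loop is 1/(1 + K_p·P(0)).
P(0) = 4.414. Require 1/(1 + K_p·4.414) = 0.02, so 1 + 4.414·K_p = 50.
K_p = (50 − 1)/4.414 = 11.1.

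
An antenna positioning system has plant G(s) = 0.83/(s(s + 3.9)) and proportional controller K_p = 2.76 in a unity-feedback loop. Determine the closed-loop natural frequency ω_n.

ω_n = 1.51 rad/s

The closed-loop denominator is s(s+3.9) + 2.76·0.83 = s² + 3.9s + 2.291.
So ω_n² = 2.291 ⇒ ω_n = 1.514 rad/s, and ζ = 3.9/(2ω_n) = 1.29.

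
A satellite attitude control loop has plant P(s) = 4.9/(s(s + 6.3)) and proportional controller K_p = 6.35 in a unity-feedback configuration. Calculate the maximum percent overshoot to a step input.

11.7%

Closed-loop characteristic equation: s² + 6.3s + 31.12 = 0, so ω_n = 5.578 rad/s and ζ = 6.3/(2·5.578) = 0.5647.
%OS = 100·exp(−πζ/√(1−ζ²)) = 100·exp(−π·0.5647/√0.6811) = 11.7%.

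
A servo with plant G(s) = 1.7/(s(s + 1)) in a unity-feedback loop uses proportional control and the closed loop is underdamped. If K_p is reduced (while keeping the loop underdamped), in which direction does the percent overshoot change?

ζ = 1/(2√(1.7K_p)) rises as K_p falls; higher damping means less overshoot.

decrease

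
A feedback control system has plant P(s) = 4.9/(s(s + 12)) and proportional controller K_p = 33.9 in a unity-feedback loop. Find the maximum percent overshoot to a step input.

19.2%

From 1 + K_pP(s) = 0: s² + 12s + 166.1 = 0 ⇒ ω_n = 12.89, ζ = 0.4655.
%OS = 100·exp(−πζ/√(1−ζ²)) = 100·exp(−π·0.4655/√0.7833) = 19.2%.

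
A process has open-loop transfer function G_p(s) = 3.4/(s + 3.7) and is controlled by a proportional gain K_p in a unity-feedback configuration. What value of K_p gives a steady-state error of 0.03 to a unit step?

The loop is type 0, so e_ss(step) = 1/(1 + K_pos) with K_pos = K_p·G_p(0).
G_p(0) = 0.9189. Require 1/(1 + K_p·0.9189) = 0.03, so 1 + 0.9189·K_p = 33.33.
K_p = (33.33 − 1)/0.9189 = 35.2.

K_p = 35.2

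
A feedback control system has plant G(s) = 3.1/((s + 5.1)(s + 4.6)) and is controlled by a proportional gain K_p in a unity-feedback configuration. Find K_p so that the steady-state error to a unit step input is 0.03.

The loop is type 0, so e_ss(step) = 1/(1 + K_pos) with K_pos = K_p·G(0).
G(0) = 0.1321. Require 1/(1 + K_p·0.1321) = 0.03, so 1 + 0.1321·K_p = 33.33.
K_p = (33.33 − 1)/0.1321 = 245.

K_p = 245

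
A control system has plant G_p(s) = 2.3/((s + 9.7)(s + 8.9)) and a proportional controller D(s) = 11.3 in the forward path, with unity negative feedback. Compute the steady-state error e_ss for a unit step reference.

The loop is type 0. Static position error constant K_pos = D(0)·G_p(0) = 11.3·0.02664 = 0.3011.
Steady-state error to a unit step: e_ss = 1/(1+K_pos) = 1/1.301 = 0.769.

0.769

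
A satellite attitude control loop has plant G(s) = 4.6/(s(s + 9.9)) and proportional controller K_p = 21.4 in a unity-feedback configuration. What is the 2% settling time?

T_s ≈ 0.808 s

From 1 + K_pG(s) = 0: s² + 9.9s + 98.44 = 0 ⇒ ω_n = 9.922, ζ = 0.4989.
2% settling time T_s ≈ 4/(ζω_n) = 4/4.95 = 0.808 s.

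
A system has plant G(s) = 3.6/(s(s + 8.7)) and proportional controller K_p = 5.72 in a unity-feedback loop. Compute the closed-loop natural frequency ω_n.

With unity feedback the closed-loop characteristic equation is s² + 8.7s + 5.72·3.6 = s² + 8.7s + 20.59 = 0.
So ω_n² = 20.59 ⇒ ω_n = 4.538 rad/s, and ζ = 8.7/(2ω_n) = 0.959.

ω_n = 4.54 rad/s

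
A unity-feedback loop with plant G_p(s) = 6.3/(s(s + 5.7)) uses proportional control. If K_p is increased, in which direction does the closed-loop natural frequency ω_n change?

ω_n = √(6.3·K_p), which grows with K_p.

increase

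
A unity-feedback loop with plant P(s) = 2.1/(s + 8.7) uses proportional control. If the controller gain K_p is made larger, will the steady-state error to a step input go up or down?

The position error constant K_pos = K_p·P(0) grows with K_p, and e_ss = 1/(1+K_pos) falls.

decrease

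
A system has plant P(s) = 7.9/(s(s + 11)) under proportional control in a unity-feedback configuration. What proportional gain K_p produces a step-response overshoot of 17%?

From %OS = 100·exp(−πζ/√(1−ζ²)) = 17%, ζ = −ln(0.17)/√(π²+ln²(0.17)) = 0.4913.
Characteristic equation s² + 11s + 7.9K_p = 0 gives ζ = 11/(2√(7.9K_p)).
Setting ζ = 0.4913: √(7.9K_p) = 11/(2·0.4913) = 11.2, so K_p = 125.3/7.9 = 15.9.

K_p = 15.9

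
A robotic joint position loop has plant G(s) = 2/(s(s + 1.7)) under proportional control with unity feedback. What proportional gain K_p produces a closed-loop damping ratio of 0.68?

K_p = 0.781

Closed-loop characteristic equation: s² + 1.7s + K_p·2 = 0.
So ω_n = √(2K_p) and 2ζω_n = 1.7, giving ζ = 1.7/(2√(2K_p)).
Setting ζ = 0.68: √(2K_p) = 1.7/(2·0.68) = 1.25, so K_p = 1.562/2 = 0.781.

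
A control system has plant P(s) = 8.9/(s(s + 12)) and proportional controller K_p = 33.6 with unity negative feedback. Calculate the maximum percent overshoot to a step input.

31.3%

The closed-loop denominator s² + 12s + 299 gives ω_n = √299 = 17.29 and ζ = 12/(2ω_n) = 0.347.
%OS = 100·exp(−πζ/√(1−ζ²)) = 100·exp(−π·0.347/√0.8796) = 31.3%.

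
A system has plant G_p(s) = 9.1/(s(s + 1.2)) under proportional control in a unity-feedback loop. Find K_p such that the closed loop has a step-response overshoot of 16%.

K_p = 0.156

From %OS = 100·exp(−πζ/√(1−ζ²)) = 16%, ζ = −ln(0.16)/√(π²+ln²(0.16)) = 0.5039.
Characteristic equation s² + 1.2s + 9.1K_p = 0 gives ζ = 1.2/(2√(9.1K_p)).
Setting ζ = 0.5039: √(9.1K_p) = 1.2/(2·0.5039) = 1.191, so K_p = 1.418/9.1 = 0.156.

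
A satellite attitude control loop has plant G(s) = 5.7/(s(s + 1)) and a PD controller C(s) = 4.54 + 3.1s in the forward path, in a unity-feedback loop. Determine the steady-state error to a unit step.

The open loop C(s)G(s) has a pole at the origin (type 1), so the static position error constant is infinite and e_ss = 1/(1+∞) = 0.

0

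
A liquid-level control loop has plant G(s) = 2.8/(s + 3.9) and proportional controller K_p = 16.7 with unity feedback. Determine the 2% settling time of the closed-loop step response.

Closed-loop transfer function: T(s) = K_p·G(s)/(1 + K_p·G(s)) = 46.76/(s + 3.9 + 46.76) = 46.76/(s + 50.66).
Time constant τ = 1/50.66 = 0.01974 s, so the 2% settling time is about 4τ = 0.079 s.

T_s ≈ 0.079 s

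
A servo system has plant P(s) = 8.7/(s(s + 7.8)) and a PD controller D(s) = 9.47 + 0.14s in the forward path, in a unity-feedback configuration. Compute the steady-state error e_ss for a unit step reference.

0

The open loop D(s)P(s) has a pole at the origin (type 1), so the static position error constant is infinite and e_ss = 1/(1+∞) = 0.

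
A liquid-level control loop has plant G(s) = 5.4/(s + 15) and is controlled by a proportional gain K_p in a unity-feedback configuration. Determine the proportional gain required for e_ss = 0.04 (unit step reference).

K_p = 66.7

For a type-0 loop with proportional control, e_ss = 1/(1 + K_p·G(0)).
G(0) = 0.36. Require 1/(1 + K_p·0.36) = 0.04, so 1 + 0.36·K_p = 25.
K_p = (25 − 1)/0.36 = 66.7.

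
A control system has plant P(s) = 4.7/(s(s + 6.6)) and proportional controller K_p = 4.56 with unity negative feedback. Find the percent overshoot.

4.1%

The closed-loop denominator s² + 6.6s + 21.43 gives ω_n = √21.43 = 4.629 and ζ = 6.6/(2ω_n) = 0.7128.
%OS = 100·exp(−πζ/√(1−ζ²)) = 100·exp(−π·0.7128/√0.4919) = 4.1%.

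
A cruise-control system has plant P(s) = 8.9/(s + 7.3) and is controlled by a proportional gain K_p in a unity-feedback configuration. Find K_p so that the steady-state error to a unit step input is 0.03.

K_p = 26.5

The loop is type 0, so e_ss(step) = 1/(1 + K_pos) with K_pos = K_p·P(0).
P(0) = 1.219. Require 1/(1 + K_p·1.219) = 0.03, so 1 + 1.219·K_p = 33.33.
K_p = (33.33 − 1)/1.219 = 26.5.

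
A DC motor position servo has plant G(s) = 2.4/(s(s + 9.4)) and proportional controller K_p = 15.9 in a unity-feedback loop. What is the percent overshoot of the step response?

2.51%

The closed-loop denominator s² + 9.4s + 38.16 gives ω_n = √38.16 = 6.177 and ζ = 9.4/(2ω_n) = 0.7608.
%OS = 100·exp(−πζ/√(1−ζ²)) = 100·exp(−π·0.7608/√0.4211) = 2.51%.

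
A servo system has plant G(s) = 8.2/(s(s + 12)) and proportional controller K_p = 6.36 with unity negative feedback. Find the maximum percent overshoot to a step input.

Closed-loop characteristic equation: s² + 12s + 52.15 = 0, so ω_n = 7.222 rad/s and ζ = 12/(2·7.222) = 0.8308.
%OS = 100·exp(−πζ/√(1−ζ²)) = 100·exp(−π·0.8308/√0.3097) = 0.919%.

0.919%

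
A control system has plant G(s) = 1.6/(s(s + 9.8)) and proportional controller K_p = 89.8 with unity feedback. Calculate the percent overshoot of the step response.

From 1 + K_pG(s) = 0: s² + 9.8s + 143.7 = 0 ⇒ ω_n = 11.99, ζ = 0.4088.
%OS = 100·exp(−πζ/√(1−ζ²)) = 100·exp(−π·0.4088/√0.8329) = 24.5%.

24.5%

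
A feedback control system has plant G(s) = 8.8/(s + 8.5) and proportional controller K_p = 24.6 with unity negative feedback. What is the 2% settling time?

Closed-loop transfer function: T(s) = K_p·G(s)/(1 + K_p·G(s)) = 216.5/(s + 8.5 + 216.5) = 216.5/(s + 225).
Time constant τ = 1/225 = 0.004445 s, so the 2% settling time is about 4τ = 0.0178 s.

T_s ≈ 0.0178 s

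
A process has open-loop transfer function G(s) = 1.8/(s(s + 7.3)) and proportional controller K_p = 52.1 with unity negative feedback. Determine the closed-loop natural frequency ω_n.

The closed-loop denominator is s(s+7.3) + 52.1·1.8 = s² + 7.3s + 93.78.
Matching s² + 2ζω_n s + ω_n²: ω_n = √93.78 = 9.684 rad/s and 2ζω_n = 7.3, so ζ = 7.3/(2·9.684) = 0.377.

ω_n = 9.68 rad/s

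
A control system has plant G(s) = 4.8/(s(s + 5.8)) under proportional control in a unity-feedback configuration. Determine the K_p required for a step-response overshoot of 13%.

K_p = 5.91

From %OS = 100·exp(−πζ/√(1−ζ²)) = 13%, ζ = −ln(0.13)/√(π²+ln²(0.13)) = 0.5446.
Characteristic equation s² + 5.8s + 4.8K_p = 0 gives ζ = 5.8/(2√(4.8K_p)).
Setting ζ = 0.5446: √(4.8K_p) = 5.8/(2·0.5446) = 5.325, so K_p = 28.35/4.8 = 5.91.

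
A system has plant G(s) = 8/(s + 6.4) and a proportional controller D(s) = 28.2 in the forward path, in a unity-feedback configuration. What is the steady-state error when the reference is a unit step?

0.0276

The loop is type 0. Static position error constant K_pos = D(0)·G(0) = 28.2·1.25 = 35.25.
Steady-state error to a unit step: e_ss = 1/(1+K_pos) = 1/36.25 = 0.0276.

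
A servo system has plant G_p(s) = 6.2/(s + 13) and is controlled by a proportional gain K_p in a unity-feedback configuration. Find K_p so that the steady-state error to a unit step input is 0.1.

The loop is type 0, so e_ss(step) = 1/(1 + K_pos) with K_pos = K_p·G_p(0).
G_p(0) = 0.4769. Require 1/(1 + K_p·0.4769) = 0.1, so 1 + 0.4769·K_p = 10.
K_p = (10 − 1)/0.4769 = 18.9.

K_p = 18.9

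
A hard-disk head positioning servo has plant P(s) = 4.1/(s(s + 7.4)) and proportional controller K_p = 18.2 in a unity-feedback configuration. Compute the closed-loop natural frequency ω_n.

With unity feedback the closed-loop characteristic equation is s² + 7.4s + 18.2·4.1 = s² + 7.4s + 74.62 = 0.
Matching s² + 2ζω_n s + ω_n²: ω_n = √74.62 = 8.638 rad/s and 2ζω_n = 7.4, so ζ = 7.4/(2·8.638) = 0.428.

ω_n = 8.64 rad/s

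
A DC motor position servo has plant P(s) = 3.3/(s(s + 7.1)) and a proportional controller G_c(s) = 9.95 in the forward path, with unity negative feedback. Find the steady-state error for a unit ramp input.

The loop has one pole at the origin (type 1). Velocity error constant K_v = lim_{s→0} s·G_c(s)P(s) = 9.95·3.3/7.1 = 4.625.
Steady-state error to a unit ramp: e_ss = 1/K_v = 0.216.

0.216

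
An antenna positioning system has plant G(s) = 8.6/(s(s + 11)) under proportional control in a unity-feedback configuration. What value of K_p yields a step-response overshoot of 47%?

K_p = 64.4

From %OS = 100·exp(−πζ/√(1−ζ²)) = 47%, ζ = −ln(0.47)/√(π²+ln²(0.47)) = 0.2337.
Characteristic equation s² + 11s + 8.6K_p = 0 gives ζ = 11/(2√(8.6K_p)).
Setting ζ = 0.2337: √(8.6K_p) = 11/(2·0.2337) = 23.54, so K_p = 554/8.6 = 64.4.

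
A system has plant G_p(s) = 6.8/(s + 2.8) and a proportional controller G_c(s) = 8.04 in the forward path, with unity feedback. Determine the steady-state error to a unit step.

0.0487

The loop is type 0. Static position error constant K_pos = G_c(0)·G_p(0) = 8.04·2.429 = 19.53.
Steady-state error to a unit step: e_ss = 1/(1+K_pos) = 1/20.53 = 0.0487.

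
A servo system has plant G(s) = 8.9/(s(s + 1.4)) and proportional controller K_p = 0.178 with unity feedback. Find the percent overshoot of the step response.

12.2%

From 1 + K_pG(s) = 0: s² + 1.4s + 1.584 = 0 ⇒ ω_n = 1.259, ζ = 0.5562.
%OS = 100·exp(−πζ/√(1−ζ²)) = 100·exp(−π·0.5562/√0.6907) = 12.2%.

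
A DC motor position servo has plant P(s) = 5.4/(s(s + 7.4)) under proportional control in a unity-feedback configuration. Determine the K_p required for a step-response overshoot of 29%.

K_p = 18.9

From %OS = 100·exp(−πζ/√(1−ζ²)) = 29%, ζ = −ln(0.29)/√(π²+ln²(0.29)) = 0.3666.
Characteristic equation s² + 7.4s + 5.4K_p = 0 gives ζ = 7.4/(2√(5.4K_p)).
Setting ζ = 0.3666: √(5.4K_p) = 7.4/(2·0.3666) = 10.09, so K_p = 101.9/5.4 = 18.9.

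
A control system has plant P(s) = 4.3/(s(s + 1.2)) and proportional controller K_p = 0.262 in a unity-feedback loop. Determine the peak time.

T_p = 3.59 s

The closed-loop denominator s² + 1.2s + 1.127 gives ω_n = √1.127 = 1.061 and ζ = 1.2/(2ω_n) = 0.5653.
Damped frequency ω_d = ω_n√(1−ζ²) = 0.8756 rad/s, so peak time T_p = π/ω_d = 3.59 s.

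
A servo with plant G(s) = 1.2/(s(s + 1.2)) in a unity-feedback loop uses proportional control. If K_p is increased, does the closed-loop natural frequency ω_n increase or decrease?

ω_n = √(1.2·K_p), which grows with K_p.

increase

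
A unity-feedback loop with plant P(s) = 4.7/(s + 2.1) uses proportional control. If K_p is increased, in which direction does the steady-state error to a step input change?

decrease

e_ss = 1/(1 + K_p·P(0)); a larger K_p raises the denominator, so e_ss decreases.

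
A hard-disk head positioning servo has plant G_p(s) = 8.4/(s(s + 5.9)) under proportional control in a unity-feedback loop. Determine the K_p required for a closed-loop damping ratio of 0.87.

Closed-loop characteristic equation: s² + 5.9s + K_p·8.4 = 0.
So ω_n = √(8.4K_p) and 2ζω_n = 5.9, giving ζ = 5.9/(2√(8.4K_p)).
Setting ζ = 0.87: √(8.4K_p) = 5.9/(2·0.87) = 3.391, so K_p = 11.5/8.4 = 1.37.

K_p = 1.37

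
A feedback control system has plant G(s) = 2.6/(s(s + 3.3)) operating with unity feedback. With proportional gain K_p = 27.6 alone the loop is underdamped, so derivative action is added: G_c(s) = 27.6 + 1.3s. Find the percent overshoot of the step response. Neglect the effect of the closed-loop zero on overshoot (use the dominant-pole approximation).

26%

Forward path: (27.6 + 1.3s)·2.6/(s(s+3.3)). The closed-loop characteristic equation is s² + (3.3 + 2.6·1.3)s + 2.6·27.6 = 0.
That is s² + 6.68s + 71.76 = 0, so ω_n = 8.471 rad/s and ζ = 6.68/(2·8.471) = 0.3943.
%OS = 100·exp(−πζ/√(1−ζ²)) = 26%.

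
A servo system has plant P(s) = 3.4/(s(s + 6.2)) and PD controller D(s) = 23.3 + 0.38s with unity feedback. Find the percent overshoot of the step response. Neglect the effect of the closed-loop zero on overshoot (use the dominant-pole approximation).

23.3%

Forward path: (23.3 + 0.38s)·3.4/(s(s+6.2)). The closed-loop characteristic equation is s² + (6.2 + 3.4·0.38)s + 3.4·23.3 = 0.
That is s² + 7.492s + 79.22 = 0, so ω_n = 8.901 rad/s and ζ = 7.492/(2·8.901) = 0.4209.
%OS = 100·exp(−πζ/√(1−ζ²)) = 23.3%.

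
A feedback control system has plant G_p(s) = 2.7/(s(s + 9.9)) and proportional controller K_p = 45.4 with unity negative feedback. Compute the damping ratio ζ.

The closed-loop denominator is s(s+9.9) + 45.4·2.7 = s² + 9.9s + 122.6.
So ω_n² = 122.6 ⇒ ω_n = 11.07 rad/s, and ζ = 9.9/(2ω_n) = 0.447.

ζ = 0.447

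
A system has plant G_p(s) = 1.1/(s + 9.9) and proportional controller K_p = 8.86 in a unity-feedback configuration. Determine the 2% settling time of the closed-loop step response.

T_s ≈ 0.204 s

Closed-loop transfer function: T(s) = K_p·G_p(s)/(1 + K_p·G_p(s)) = 9.746/(s + 9.9 + 9.746) = 9.746/(s + 19.65).
Time constant τ = 1/19.65 = 0.0509 s, so the 2% settling time is about 4τ = 0.204 s.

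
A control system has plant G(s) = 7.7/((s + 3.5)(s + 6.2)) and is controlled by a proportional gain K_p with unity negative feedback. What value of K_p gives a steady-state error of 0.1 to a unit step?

Steady-state error for a unit step on this type-0 loop is 1/(1 + K_p·G(0)).
G(0) = 0.3548. Require 1/(1 + K_p·0.3548) = 0.1, so 1 + 0.3548·K_p = 10.
K_p = (10 − 1)/0.3548 = 25.4.

K_p = 25.4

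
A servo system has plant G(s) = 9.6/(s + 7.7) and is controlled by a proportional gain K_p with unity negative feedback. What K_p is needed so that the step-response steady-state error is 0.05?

For a type-0 loop with proportional control, e_ss = 1/(1 + K_p·G(0)).
G(0) = 1.247. Require 1/(1 + K_p·1.247) = 0.05, so 1 + 1.247·K_p = 20.
K_p = (20 − 1)/1.247 = 15.2.

K_p = 15.2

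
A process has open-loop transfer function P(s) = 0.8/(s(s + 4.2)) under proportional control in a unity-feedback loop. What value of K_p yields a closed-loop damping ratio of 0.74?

Closed-loop characteristic equation: s² + 4.2s + K_p·0.8 = 0.
So ω_n = √(0.8K_p) and 2ζω_n = 4.2, giving ζ = 4.2/(2√(0.8K_p)).
Setting ζ = 0.74: √(0.8K_p) = 4.2/(2·0.74) = 2.838, so K_p = 8.053/0.8 = 10.1.

K_p = 10.1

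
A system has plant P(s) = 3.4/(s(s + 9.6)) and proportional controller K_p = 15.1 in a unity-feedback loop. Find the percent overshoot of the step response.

From 1 + K_pP(s) = 0: s² + 9.6s + 51.34 = 0 ⇒ ω_n = 7.165, ζ = 0.6699.
%OS = 100·exp(−πζ/√(1−ζ²)) = 100·exp(−π·0.6699/√0.5512) = 5.87%.

5.87%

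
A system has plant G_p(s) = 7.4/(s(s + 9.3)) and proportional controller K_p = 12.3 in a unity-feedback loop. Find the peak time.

T_p = 0.377 s

The closed-loop denominator s² + 9.3s + 91.02 gives ω_n = √91.02 = 9.54 and ζ = 9.3/(2ω_n) = 0.4874.
Damped frequency ω_d = ω_n√(1−ζ²) = 8.331 rad/s, so peak time T_p = π/ω_d = 0.377 s.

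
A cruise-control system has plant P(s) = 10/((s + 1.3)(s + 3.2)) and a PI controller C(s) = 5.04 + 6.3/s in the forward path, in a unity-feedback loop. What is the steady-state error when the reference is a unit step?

0

The open loop C(s)P(s) has a pole at the origin (type 1), so the static position error constant is infinite and e_ss = 1/(1+∞) = 0.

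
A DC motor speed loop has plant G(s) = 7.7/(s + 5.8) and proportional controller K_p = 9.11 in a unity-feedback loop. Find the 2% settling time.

T_s ≈ 0.0527 s

Closed-loop transfer function: T(s) = K_p·G(s)/(1 + K_p·G(s)) = 70.15/(s + 5.8 + 70.15) = 70.15/(s + 75.95).
Time constant τ = 1/75.95 = 0.01317 s, so the 2% settling time is about 4τ = 0.0527 s.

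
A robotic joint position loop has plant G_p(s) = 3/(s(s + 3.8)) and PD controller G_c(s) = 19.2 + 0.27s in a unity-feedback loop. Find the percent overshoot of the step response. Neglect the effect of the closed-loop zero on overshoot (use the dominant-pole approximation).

36.7%

Forward path: (19.2 + 0.27s)·3/(s(s+3.8)). The closed-loop characteristic equation is s² + (3.8 + 3·0.27)s + 3·19.2 = 0.
That is s² + 4.61s + 57.6 = 0, so ω_n = 7.589 rad/s and ζ = 4.61/(2·7.589) = 0.3037.
%OS = 100·exp(−πζ/√(1−ζ²)) = 36.7%.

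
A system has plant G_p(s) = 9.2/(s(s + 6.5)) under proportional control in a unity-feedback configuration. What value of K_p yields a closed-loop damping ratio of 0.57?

Closed-loop characteristic equation: s² + 6.5s + K_p·9.2 = 0.
So ω_n = √(9.2K_p) and 2ζω_n = 6.5, giving ζ = 6.5/(2√(9.2K_p)).
Setting ζ = 0.57: √(9.2K_p) = 6.5/(2·0.57) = 5.702, so K_p = 32.51/9.2 = 3.53.

K_p = 3.53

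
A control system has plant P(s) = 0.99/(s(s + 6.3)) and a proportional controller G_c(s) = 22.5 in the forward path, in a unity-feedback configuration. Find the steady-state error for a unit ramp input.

0.283

The loop has one pole at the origin (type 1). Velocity error constant K_v = lim_{s→0} s·G_c(s)P(s) = 22.5·0.99/6.3 = 3.536.
Steady-state error to a unit ramp: e_ss = 1/K_v = 0.283.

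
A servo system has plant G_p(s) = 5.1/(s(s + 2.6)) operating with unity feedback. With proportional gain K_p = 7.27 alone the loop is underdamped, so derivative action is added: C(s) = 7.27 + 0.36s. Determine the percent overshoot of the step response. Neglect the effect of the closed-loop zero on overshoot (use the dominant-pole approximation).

29.3%

Forward path: (7.27 + 0.36s)·5.1/(s(s+2.6)). The closed-loop characteristic equation is s² + (2.6 + 5.1·0.36)s + 5.1·7.27 = 0.
That is s² + 4.436s + 37.08 = 0, so ω_n = 6.089 rad/s and ζ = 4.436/(2·6.089) = 0.3643.
%OS = 100·exp(−πζ/√(1−ζ²)) = 29.3%.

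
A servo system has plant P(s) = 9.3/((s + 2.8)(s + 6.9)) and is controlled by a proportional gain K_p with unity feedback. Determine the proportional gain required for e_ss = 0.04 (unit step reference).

The loop is type 0, so e_ss(step) = 1/(1 + K_pos) with K_pos = K_p·P(0).
P(0) = 0.4814. Require 1/(1 + K_p·0.4814) = 0.04, so 1 + 0.4814·K_p = 25.
K_p = (25 − 1)/0.4814 = 49.9.

K_p = 49.9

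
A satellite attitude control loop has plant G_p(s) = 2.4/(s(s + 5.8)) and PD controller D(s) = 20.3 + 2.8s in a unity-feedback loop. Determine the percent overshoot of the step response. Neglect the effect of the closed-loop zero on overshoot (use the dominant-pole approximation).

Forward path: (20.3 + 2.8s)·2.4/(s(s+5.8)). The closed-loop characteristic equation is s² + (5.8 + 2.4·2.8)s + 2.4·20.3 = 0.
That is s² + 12.52s + 48.72 = 0, so ω_n = 6.98 rad/s and ζ = 12.52/(2·6.98) = 0.8969.
%OS = 100·exp(−πζ/√(1−ζ²)) = 0.171%.

0.171%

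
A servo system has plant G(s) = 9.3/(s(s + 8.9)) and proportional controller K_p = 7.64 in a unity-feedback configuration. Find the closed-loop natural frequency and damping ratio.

1 + K_p·G(s) = 0 gives s² + 8.9s + 71.05 = 0.
Matching s² + 2ζω_n s + ω_n²: ω_n = √71.05 = 8.429 rad/s and 2ζω_n = 8.9, so ζ = 8.9/(2·8.429) = 0.528.

ω_n = 8.43 rad/s, ζ = 0.528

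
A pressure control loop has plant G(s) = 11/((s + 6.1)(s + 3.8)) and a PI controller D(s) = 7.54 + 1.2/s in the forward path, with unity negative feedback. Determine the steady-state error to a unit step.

0

The open loop D(s)G(s) has a pole at the origin (type 1), so the static position error constant is infinite and e_ss = 1/(1+∞) = 0.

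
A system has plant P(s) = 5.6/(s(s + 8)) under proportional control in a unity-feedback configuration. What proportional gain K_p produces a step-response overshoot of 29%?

K_p = 21.3

From %OS = 100·exp(−πζ/√(1−ζ²)) = 29%, ζ = −ln(0.29)/√(π²+ln²(0.29)) = 0.3666.
Characteristic equation s² + 8s + 5.6K_p = 0 gives ζ = 8/(2√(5.6K_p)).
Setting ζ = 0.3666: √(5.6K_p) = 8/(2·0.3666) = 10.91, so K_p = 119.1/5.6 = 21.3.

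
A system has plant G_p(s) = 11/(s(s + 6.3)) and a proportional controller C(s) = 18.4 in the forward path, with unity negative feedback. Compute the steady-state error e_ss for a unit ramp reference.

0.0311

The loop has one pole at the origin (type 1). Velocity error constant K_v = lim_{s→0} s·C(s)G_p(s) = 18.4·11/6.3 = 32.13.
Steady-state error to a unit ramp: e_ss = 1/K_v = 0.0311.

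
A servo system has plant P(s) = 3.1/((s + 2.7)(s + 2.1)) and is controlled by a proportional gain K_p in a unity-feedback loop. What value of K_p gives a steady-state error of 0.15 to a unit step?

K_p = 10.4

For a type-0 loop with proportional control, e_ss = 1/(1 + K_p·P(0)).
P(0) = 0.5467. Require 1/(1 + K_p·0.5467) = 0.15, so 1 + 0.5467·K_p = 6.667.
K_p = (6.667 − 1)/0.5467 = 10.4.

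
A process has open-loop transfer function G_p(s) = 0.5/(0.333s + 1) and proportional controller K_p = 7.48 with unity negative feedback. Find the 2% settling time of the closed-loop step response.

T_s ≈ 0.281 s

Closed loop: T(s) = K_p·G_p/(1+K_p·G_p) = 3.74/(0.333s + 1 + 3.74), with pole at s = −(1 + 3.74)/0.333 = −14.23.
τ = 1/14.23 = 0.07025 s, so 2% settling time ≈ 4τ = 0.281 s.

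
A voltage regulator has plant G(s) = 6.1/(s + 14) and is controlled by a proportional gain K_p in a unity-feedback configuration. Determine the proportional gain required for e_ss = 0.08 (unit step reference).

For a type-0 loop with proportional control, e_ss = 1/(1 + K_p·G(0)).
G(0) = 0.4357. Require 1/(1 + K_p·0.4357) = 0.08, so 1 + 0.4357·K_p = 12.5.
K_p = (12.5 − 1)/0.4357 = 26.4.

K_p = 26.4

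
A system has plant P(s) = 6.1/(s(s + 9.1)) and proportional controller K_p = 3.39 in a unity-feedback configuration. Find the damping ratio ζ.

ζ = 1

The closed-loop denominator is s(s+9.1) + 3.39·6.1 = s² + 9.1s + 20.68.
Matching s² + 2ζω_n s + ω_n²: ω_n = √20.68 = 4.547 rad/s and 2ζω_n = 9.1, so ζ = 9.1/(2·4.547) = 1.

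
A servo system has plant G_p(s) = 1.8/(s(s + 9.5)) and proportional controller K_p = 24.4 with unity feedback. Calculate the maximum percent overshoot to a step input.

The closed-loop denominator s² + 9.5s + 43.92 gives ω_n = √43.92 = 6.627 and ζ = 9.5/(2ω_n) = 0.7167.
%OS = 100·exp(−πζ/√(1−ζ²)) = 100·exp(−π·0.7167/√0.4863) = 3.96%.

3.96%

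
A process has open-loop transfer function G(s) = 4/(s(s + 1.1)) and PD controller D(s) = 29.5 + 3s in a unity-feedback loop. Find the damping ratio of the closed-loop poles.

Forward path: (29.5 + 3s)·4/(s(s+1.1)). The closed-loop characteristic equation is s² + (1.1 + 4·3)s + 4·29.5 = 0.
That is s² + 13.1s + 118 = 0, so ω_n = 10.86 rad/s and ζ = 13.1/(2·10.86) = 0.603.

ζ = 0.603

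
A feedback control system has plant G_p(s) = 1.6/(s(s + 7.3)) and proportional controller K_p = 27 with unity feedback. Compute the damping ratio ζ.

With unity feedback the closed-loop characteristic equation is s² + 7.3s + 27·1.6 = s² + 7.3s + 43.2 = 0.
Matching s² + 2ζω_n s + ω_n²: ω_n = √43.2 = 6.573 rad/s and 2ζω_n = 7.3, so ζ = 7.3/(2·6.573) = 0.555.

ζ = 0.555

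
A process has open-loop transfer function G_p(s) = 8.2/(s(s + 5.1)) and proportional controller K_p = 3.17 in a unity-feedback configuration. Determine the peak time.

T_p = 0.712 s

Closed-loop characteristic equation: s² + 5.1s + 25.99 = 0, so ω_n = 5.098 rad/s and ζ = 5.1/(2·5.098) = 0.5002.
Damped frequency ω_d = ω_n√(1−ζ²) = 4.415 rad/s, so peak time T_p = π/ω_d = 0.712 s.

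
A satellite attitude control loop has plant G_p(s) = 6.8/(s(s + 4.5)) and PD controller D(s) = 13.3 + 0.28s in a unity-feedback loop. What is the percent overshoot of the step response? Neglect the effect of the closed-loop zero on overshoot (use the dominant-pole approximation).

Forward path: (13.3 + 0.28s)·6.8/(s(s+4.5)). The closed-loop characteristic equation is s² + (4.5 + 6.8·0.28)s + 6.8·13.3 = 0.
That is s² + 6.404s + 90.44 = 0, so ω_n = 9.51 rad/s and ζ = 6.404/(2·9.51) = 0.3367.
%OS = 100·exp(−πζ/√(1−ζ²)) = 32.5%.

32.5%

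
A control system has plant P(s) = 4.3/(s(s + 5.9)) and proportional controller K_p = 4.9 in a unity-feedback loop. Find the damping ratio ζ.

ζ = 0.643

The closed-loop denominator is s(s+5.9) + 4.9·4.3 = s² + 5.9s + 21.07.
So ω_n² = 21.07 ⇒ ω_n = 4.59 rad/s, and ζ = 5.9/(2ω_n) = 0.643.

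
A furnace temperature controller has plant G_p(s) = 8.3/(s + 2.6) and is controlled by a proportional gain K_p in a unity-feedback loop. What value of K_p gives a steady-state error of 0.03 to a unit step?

K_p = 10.1

The loop is type 0, so e_ss(step) = 1/(1 + K_pos) with K_pos = K_p·G_p(0).
G_p(0) = 3.192. Require 1/(1 + K_p·3.192) = 0.03, so 1 + 3.192·K_p = 33.33.
K_p = (33.33 − 1)/3.192 = 10.1.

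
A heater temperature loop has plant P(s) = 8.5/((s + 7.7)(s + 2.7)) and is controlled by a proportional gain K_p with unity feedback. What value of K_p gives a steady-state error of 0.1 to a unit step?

The loop is type 0, so e_ss(step) = 1/(1 + K_pos) with K_pos = K_p·P(0).
P(0) = 0.4089. Require 1/(1 + K_p·0.4089) = 0.1, so 1 + 0.4089·K_p = 10.
K_p = (10 − 1)/0.4089 = 22.

K_p = 22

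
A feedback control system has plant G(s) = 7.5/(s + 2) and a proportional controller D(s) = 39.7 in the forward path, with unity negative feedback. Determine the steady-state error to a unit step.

The loop is type 0. Static position error constant K_pos = D(0)·G(0) = 39.7·3.75 = 148.9.
Steady-state error to a unit step: e_ss = 1/(1+K_pos) = 1/149.9 = 0.00667.

0.00667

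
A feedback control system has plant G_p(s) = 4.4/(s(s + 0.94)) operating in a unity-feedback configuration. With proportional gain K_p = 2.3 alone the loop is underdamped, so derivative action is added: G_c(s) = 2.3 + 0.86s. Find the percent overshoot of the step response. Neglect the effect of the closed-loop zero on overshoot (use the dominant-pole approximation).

3.07%

Forward path: (2.3 + 0.86s)·4.4/(s(s+0.94)). The closed-loop characteristic equation is s² + (0.94 + 4.4·0.86)s + 4.4·2.3 = 0.
That is s² + 4.724s + 10.12 = 0, so ω_n = 3.181 rad/s and ζ = 4.724/(2·3.181) = 0.7425.
%OS = 100·exp(−πζ/√(1−ζ²)) = 3.07%.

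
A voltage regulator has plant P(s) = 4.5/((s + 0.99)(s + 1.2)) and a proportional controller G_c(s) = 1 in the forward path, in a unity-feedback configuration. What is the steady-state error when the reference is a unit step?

0.209

The loop is type 0. Static position error constant K_pos = G_c(0)·P(0) = 1·3.788 = 3.788.
Steady-state error to a unit step: e_ss = 1/(1+K_pos) = 1/4.788 = 0.209.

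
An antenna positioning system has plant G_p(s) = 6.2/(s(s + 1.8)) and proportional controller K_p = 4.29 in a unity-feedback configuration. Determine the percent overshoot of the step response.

57.3%

Closed-loop characteristic equation: s² + 1.8s + 26.6 = 0, so ω_n = 5.157 rad/s and ζ = 1.8/(2·5.157) = 0.1745.
%OS = 100·exp(−πζ/√(1−ζ²)) = 100·exp(−π·0.1745/√0.9695) = 57.3%.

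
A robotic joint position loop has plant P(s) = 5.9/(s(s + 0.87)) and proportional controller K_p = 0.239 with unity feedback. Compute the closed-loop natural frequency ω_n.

ω_n = 1.19 rad/s

The closed-loop denominator is s(s+0.87) + 0.239·5.9 = s² + 0.87s + 1.41.
Matching s² + 2ζω_n s + ω_n²: ω_n = √1.41 = 1.187 rad/s and 2ζω_n = 0.87, so ζ = 0.87/(2·1.187) = 0.366.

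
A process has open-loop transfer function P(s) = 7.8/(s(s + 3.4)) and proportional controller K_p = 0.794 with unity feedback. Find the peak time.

Closed-loop characteristic equation: s² + 3.4s + 6.193 = 0, so ω_n = 2.489 rad/s and ζ = 3.4/(2·2.489) = 0.6831.
Damped frequency ω_d = ω_n√(1−ζ²) = 1.817 rad/s, so peak time T_p = π/ω_d = 1.73 s.

T_p = 1.73 s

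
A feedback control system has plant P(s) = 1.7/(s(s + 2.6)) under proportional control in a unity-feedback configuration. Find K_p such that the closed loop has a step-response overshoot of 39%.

From %OS = 100·exp(−πζ/√(1−ζ²)) = 39%, ζ = −ln(0.39)/√(π²+ln²(0.39)) = 0.2871.
Characteristic equation s² + 2.6s + 1.7K_p = 0 gives ζ = 2.6/(2√(1.7K_p)).
Setting ζ = 0.2871: √(1.7K_p) = 2.6/(2·0.2871) = 4.528, so K_p = 20.5/1.7 = 12.1.

K_p = 12.1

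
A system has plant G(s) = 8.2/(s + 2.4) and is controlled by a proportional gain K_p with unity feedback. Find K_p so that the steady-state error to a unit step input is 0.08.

For a type-0 loop with proportional control, e_ss = 1/(1 + K_p·G(0)).
G(0) = 3.417. Require 1/(1 + K_p·3.417) = 0.08, so 1 + 3.417·K_p = 12.5.
K_p = (12.5 − 1)/3.417 = 3.37.

K_p = 3.37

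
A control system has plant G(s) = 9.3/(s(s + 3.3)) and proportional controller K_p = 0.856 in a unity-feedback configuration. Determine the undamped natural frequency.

The closed-loop denominator is s(s+3.3) + 0.856·9.3 = s² + 3.3s + 7.961.
So ω_n² = 7.961 ⇒ ω_n = 2.821 rad/s, and ζ = 3.3/(2ω_n) = 0.585.

ω_n = 2.82 rad/s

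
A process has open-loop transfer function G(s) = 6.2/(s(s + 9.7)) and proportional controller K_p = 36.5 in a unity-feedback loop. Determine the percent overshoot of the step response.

34.3%

From 1 + K_pG(s) = 0: s² + 9.7s + 226.3 = 0 ⇒ ω_n = 15.04, ζ = 0.3224.
%OS = 100·exp(−πζ/√(1−ζ²)) = 100·exp(−π·0.3224/√0.8961) = 34.3%.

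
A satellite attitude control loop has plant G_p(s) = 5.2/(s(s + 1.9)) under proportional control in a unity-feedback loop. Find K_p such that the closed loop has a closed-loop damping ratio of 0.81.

Closed-loop characteristic equation: s² + 1.9s + K_p·5.2 = 0.
So ω_n = √(5.2K_p) and 2ζω_n = 1.9, giving ζ = 1.9/(2√(5.2K_p)).
Setting ζ = 0.81: √(5.2K_p) = 1.9/(2·0.81) = 1.173, so K_p = 1.376/5.2 = 0.265.

K_p = 0.265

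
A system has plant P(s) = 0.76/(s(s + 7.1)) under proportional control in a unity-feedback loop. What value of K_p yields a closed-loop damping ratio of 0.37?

K_p = 121

Closed-loop characteristic equation: s² + 7.1s + K_p·0.76 = 0.
So ω_n = √(0.76K_p) and 2ζω_n = 7.1, giving ζ = 7.1/(2√(0.76K_p)).
Setting ζ = 0.37: √(0.76K_p) = 7.1/(2·0.37) = 9.595, so K_p = 92.06/0.76 = 121.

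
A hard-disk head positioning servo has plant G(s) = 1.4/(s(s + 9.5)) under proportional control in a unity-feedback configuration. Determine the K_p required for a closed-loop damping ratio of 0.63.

K_p = 40.6

Closed-loop characteristic equation: s² + 9.5s + K_p·1.4 = 0.
So ω_n = √(1.4K_p) and 2ζω_n = 9.5, giving ζ = 9.5/(2√(1.4K_p)).
Setting ζ = 0.63: √(1.4K_p) = 9.5/(2·0.63) = 7.54, so K_p = 56.85/1.4 = 40.6.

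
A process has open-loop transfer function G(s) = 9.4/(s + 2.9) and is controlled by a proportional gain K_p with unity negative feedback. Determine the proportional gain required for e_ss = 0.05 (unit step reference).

The loop is type 0, so e_ss(step) = 1/(1 + K_pos) with K_pos = K_p·G(0).
G(0) = 3.241. Require 1/(1 + K_p·3.241) = 0.05, so 1 + 3.241·K_p = 20.
K_p = (20 − 1)/3.241 = 5.86.

K_p = 5.86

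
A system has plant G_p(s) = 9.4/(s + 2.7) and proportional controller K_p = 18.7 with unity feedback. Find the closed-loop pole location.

s = -178.5

Closed-loop transfer function: T(s) = K_p·G_p(s)/(1 + K_p·G_p(s)) = 175.8/(s + 2.7 + 175.8) = 175.8/(s + 178.5).
The closed-loop pole is at s = −178.5.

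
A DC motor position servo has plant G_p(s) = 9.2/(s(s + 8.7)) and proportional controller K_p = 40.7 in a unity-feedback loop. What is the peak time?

T_p = 0.167 s

From 1 + K_pG_p(s) = 0: s² + 8.7s + 374.4 = 0 ⇒ ω_n = 19.35, ζ = 0.2248.
Damped frequency ω_d = ω_n√(1−ζ²) = 18.86 rad/s, so peak time T_p = π/ω_d = 0.167 s.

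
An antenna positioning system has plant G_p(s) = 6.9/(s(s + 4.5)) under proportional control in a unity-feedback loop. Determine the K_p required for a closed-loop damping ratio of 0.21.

K_p = 16.6

Closed-loop characteristic equation: s² + 4.5s + K_p·6.9 = 0.
So ω_n = √(6.9K_p) and 2ζω_n = 4.5, giving ζ = 4.5/(2√(6.9K_p)).
Setting ζ = 0.21: √(6.9K_p) = 4.5/(2·0.21) = 10.71, so K_p = 114.8/6.9 = 16.6.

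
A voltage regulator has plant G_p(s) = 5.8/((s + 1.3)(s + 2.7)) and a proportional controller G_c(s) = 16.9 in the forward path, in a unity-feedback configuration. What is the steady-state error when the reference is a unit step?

The loop is type 0. Static position error constant K_pos = G_c(0)·G_p(0) = 16.9·1.652 = 27.93.
Steady-state error to a unit step: e_ss = 1/(1+K_pos) = 1/28.93 = 0.0346.

0.0346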